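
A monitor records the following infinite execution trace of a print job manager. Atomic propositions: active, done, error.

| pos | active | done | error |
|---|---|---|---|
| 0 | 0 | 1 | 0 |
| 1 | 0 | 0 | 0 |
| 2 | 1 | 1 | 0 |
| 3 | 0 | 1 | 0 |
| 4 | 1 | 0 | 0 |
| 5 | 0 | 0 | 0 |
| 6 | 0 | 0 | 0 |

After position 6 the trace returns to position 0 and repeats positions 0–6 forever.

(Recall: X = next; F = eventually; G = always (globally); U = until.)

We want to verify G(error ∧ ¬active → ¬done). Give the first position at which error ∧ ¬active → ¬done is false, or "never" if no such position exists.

never

error ∧ ¬active → ¬done holds at every position 0..6, and those are all the positions the trace ever visits, so the invariant G(error ∧ ¬active → ¬done) is never violated.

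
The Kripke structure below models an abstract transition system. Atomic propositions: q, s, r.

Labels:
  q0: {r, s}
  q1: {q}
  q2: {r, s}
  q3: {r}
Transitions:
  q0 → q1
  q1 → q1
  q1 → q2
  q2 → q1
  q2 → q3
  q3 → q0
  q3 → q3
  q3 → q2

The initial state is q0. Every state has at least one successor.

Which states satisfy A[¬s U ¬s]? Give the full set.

{q1, q3}

States satisfying ¬s: {q1, q3}.
States satisfying A[¬s U ¬s]: {q1, q3}.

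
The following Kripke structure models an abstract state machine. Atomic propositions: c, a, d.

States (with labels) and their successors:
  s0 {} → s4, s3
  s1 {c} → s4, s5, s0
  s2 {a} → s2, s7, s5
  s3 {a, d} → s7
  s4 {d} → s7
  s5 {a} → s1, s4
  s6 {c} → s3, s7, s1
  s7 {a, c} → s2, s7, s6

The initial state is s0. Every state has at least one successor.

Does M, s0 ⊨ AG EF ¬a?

Satisfied

States satisfying EF ¬a: {s0, s1, s2, s3, s4, s5, s6, s7}.
States satisfying AG EF ¬a: {s0, s1, s2, s3, s4, s5, s6, s7}.
Every state reachable from s0 satisfies EF ¬a.
s0 ∈ Sat(AG EF ¬a).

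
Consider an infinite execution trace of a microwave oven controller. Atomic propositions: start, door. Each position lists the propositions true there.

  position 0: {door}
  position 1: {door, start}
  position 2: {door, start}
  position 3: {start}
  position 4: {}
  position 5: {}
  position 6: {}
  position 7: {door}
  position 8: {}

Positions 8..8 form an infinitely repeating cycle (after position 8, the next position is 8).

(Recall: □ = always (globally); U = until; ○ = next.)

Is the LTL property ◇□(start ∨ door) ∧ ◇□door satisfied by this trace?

□(start ∨ door) is false at every position 0..8, so it never becomes true and ◇□(start ∨ door) fails.
□door is false at every position 0..8, so it never becomes true and ◇□door fails.
At position 0: ◇□(start ∨ door) is false; ◇□door is false; so ◇□(start ∨ door) ∧ ◇□door is false.

Does not hold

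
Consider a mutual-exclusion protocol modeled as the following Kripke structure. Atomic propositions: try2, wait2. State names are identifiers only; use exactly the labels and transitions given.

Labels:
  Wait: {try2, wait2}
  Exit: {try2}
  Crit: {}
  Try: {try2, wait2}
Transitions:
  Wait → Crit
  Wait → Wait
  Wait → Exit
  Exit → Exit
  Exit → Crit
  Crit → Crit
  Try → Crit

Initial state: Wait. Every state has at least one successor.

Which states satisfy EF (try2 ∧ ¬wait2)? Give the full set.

States satisfying try2 ∧ ¬wait2: {Exit}.
States satisfying EF (try2 ∧ ¬wait2): {Wait, Exit}.

{Wait, Exit}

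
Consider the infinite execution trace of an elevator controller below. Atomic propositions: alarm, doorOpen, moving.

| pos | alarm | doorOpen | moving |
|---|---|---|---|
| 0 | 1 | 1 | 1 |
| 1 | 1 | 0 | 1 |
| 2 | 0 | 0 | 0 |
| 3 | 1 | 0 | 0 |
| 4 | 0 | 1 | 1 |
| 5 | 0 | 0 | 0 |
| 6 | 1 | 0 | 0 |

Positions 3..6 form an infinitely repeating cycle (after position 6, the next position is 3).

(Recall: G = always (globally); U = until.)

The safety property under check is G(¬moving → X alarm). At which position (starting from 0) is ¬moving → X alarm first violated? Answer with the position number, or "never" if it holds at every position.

Check ¬moving → X alarm at each position in order: 0 ✓, 1 ✓, 2 ✓.
At position 3 the labels are {alarm} and the next position 4 has {doorOpen, moving}, so ¬moving → X alarm is false there. This is the first violation.

3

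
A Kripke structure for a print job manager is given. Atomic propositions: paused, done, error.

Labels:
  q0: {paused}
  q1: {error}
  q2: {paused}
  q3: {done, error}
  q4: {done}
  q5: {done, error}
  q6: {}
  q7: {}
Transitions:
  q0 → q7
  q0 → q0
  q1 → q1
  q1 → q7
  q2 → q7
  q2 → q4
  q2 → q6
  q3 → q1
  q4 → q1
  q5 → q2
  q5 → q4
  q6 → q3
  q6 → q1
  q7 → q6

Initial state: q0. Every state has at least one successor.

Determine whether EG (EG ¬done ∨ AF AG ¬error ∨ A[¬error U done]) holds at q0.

States satisfying EG ¬done ∨ AF AG ¬error ∨ A[¬error U done]: {q0, q1, q2, q3, q4, q5, q6, q7}.
States satisfying EG (EG ¬done ∨ AF AG ¬error ∨ A[¬error U done]): {q0, q1, q2, q3, q4, q5, q6, q7}.
q0 ∈ Sat(EG (EG ¬done ∨ AF AG ¬error ∨ A[¬error U done])).

Satisfied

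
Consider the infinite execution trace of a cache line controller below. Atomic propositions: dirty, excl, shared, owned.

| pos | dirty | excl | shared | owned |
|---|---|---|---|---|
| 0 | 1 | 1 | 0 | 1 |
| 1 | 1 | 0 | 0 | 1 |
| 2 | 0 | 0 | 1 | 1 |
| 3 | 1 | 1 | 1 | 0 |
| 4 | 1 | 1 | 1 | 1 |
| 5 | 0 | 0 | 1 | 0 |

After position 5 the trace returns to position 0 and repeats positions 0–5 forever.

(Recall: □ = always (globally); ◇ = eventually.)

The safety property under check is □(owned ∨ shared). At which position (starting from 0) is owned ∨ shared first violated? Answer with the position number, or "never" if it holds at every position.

never

owned ∨ shared holds at every position 0..5, and those are all the positions the trace ever visits, so the invariant □(owned ∨ shared) is never violated.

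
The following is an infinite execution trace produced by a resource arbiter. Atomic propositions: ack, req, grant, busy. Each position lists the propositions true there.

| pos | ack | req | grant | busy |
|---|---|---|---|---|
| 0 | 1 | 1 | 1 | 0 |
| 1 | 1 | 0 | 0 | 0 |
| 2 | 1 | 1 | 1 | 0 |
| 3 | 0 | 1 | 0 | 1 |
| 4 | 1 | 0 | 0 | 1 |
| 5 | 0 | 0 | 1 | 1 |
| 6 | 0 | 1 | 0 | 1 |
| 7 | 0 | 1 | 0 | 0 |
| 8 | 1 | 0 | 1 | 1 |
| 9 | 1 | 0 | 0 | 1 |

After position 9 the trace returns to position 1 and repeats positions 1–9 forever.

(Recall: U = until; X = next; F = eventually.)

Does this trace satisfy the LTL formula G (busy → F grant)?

busy → F grant holds at every position 0..9, and those are all positions ever visited, so G (busy → F grant) holds.
Positions where busy holds: 3, 4, 5, 6, 8, 9.
Check F grant at each: 3→ok, 4→ok, 5→ok, 6→ok, 8→ok, 9→ok.

Holds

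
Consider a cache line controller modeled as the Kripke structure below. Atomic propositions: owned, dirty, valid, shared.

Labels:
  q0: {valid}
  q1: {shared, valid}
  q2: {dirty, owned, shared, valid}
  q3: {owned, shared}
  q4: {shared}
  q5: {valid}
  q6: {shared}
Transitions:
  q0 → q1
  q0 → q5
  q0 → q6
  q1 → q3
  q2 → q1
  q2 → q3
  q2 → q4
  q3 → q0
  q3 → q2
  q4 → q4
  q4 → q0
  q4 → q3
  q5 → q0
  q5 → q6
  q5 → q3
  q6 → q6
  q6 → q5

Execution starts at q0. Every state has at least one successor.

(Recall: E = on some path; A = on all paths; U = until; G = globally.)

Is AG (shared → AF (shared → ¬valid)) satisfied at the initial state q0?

Holds

States satisfying shared → AF (shared → ¬valid): {q0, q1, q2, q3, q4, q5, q6}.
States satisfying AG (shared → AF (shared → ¬valid)): {q0, q1, q2, q3, q4, q5, q6}.
Every state reachable from q0 satisfies shared → AF (shared → ¬valid).
q0 ∈ Sat(AG (shared → AF (shared → ¬valid))).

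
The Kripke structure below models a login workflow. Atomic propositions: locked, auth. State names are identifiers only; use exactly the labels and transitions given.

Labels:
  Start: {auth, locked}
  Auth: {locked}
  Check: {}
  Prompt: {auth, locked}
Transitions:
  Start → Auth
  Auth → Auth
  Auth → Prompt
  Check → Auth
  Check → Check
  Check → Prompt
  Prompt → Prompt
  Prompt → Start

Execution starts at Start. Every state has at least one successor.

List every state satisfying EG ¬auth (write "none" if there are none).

{Auth, Check}

States satisfying ¬auth: {Auth, Check}.
States satisfying EG ¬auth: {Auth, Check}.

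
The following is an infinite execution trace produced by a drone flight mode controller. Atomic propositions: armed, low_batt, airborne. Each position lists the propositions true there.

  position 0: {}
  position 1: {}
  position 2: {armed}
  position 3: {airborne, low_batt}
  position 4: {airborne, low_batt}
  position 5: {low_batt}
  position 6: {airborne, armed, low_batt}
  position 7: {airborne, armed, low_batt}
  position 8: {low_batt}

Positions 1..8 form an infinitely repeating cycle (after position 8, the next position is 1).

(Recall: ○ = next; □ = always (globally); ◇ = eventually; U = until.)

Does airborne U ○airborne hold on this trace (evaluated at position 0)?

Walking from position 0: at position 0, ○airborne has not yet held and airborne fails, so airborne U ○airborne is false.

Violated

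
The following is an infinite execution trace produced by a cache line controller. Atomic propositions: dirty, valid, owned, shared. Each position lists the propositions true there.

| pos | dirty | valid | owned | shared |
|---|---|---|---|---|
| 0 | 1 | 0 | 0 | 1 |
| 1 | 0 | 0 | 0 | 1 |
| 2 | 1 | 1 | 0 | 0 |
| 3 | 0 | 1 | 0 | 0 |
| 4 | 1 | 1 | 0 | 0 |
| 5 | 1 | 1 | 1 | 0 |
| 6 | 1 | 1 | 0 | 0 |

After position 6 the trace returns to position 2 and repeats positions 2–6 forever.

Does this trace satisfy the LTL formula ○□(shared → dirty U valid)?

No

The position after 0 is 1; □(shared → dirty U valid) is false there.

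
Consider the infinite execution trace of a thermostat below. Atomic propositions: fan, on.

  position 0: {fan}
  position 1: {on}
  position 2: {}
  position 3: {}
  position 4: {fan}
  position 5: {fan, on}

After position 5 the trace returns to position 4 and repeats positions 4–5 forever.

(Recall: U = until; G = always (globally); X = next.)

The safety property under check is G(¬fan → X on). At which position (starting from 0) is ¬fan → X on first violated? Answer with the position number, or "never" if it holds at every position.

1

Check ¬fan → X on at each position in order: 0 ✓.
At position 1 the labels are {on} and the next position 2 has {}, so ¬fan → X on is false there. This is the first violation.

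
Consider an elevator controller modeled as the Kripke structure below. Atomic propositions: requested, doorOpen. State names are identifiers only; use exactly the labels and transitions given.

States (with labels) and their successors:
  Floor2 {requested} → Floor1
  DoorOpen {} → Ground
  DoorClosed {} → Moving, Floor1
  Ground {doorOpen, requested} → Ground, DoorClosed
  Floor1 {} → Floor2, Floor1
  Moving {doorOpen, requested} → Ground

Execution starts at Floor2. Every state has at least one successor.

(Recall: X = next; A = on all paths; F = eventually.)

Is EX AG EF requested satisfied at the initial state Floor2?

Holds

States satisfying AG EF requested: {Floor2, DoorOpen, DoorClosed, Ground, Floor1, Moving}.
States satisfying EX AG EF requested: {Floor2, DoorOpen, DoorClosed, Ground, Floor1, Moving}.
Floor2 ∈ Sat(EX AG EF requested).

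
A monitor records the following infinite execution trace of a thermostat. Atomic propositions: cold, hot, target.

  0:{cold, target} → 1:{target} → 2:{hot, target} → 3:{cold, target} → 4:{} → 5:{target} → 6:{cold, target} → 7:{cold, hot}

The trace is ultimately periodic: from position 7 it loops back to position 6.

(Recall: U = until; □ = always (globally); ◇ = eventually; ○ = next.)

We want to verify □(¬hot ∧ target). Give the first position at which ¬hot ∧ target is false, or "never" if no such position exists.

2

Check ¬hot ∧ target at each position in order: 0 ✓, 1 ✓.
At position 2 the labels are {hot, target}, so ¬hot ∧ target is false there. This is the first violation.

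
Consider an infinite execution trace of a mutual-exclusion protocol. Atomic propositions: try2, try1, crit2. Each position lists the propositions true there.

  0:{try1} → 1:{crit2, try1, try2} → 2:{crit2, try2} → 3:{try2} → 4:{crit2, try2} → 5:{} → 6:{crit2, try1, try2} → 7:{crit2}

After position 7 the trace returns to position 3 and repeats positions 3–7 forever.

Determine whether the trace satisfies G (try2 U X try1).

try2 U X try1 must hold at every position from 0 onward. It fails at position 6, so G (try2 U X try1) is false.

Violated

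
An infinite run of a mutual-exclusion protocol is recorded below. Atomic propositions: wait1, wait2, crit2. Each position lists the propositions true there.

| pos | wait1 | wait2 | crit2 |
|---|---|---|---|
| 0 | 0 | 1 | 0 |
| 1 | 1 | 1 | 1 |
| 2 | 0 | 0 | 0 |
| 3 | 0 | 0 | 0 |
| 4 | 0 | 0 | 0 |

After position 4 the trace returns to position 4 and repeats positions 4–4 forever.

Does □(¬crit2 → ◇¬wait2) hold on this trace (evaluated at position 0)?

¬crit2 → ◇¬wait2 holds at every position 0..4, and those are all positions ever visited, so □(¬crit2 → ◇¬wait2) holds.
Positions where ¬crit2 holds: 0, 2, 3, 4.
Check ◇¬wait2 at each: 0→ok, 2→ok, 3→ok, 4→ok.

Satisfied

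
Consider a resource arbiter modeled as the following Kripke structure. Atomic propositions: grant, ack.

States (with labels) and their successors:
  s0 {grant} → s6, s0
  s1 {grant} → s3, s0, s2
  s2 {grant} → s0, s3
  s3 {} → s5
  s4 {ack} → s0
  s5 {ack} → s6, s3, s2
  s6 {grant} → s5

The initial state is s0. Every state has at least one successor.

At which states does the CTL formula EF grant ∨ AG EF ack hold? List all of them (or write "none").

{s0, s1, s2, s3, s4, s5, s6}

States satisfying grant: {s0, s1, s2, s6}.
States satisfying EF grant: {s0, s1, s2, s3, s4, s5, s6}.
States satisfying EF ack: {s0, s1, s2, s3, s4, s5, s6}.
States satisfying AG EF ack: {s0, s1, s2, s3, s4, s5, s6}.
States satisfying EF grant ∨ AG EF ack: {s0, s1, s2, s3, s4, s5, s6}.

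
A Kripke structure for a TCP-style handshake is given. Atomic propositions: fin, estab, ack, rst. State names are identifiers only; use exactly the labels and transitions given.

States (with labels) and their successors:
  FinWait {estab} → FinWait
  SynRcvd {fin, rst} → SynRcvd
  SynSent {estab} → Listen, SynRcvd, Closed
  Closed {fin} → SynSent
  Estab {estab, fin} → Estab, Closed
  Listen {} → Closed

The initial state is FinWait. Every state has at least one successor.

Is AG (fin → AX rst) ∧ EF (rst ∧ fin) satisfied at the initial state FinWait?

Does not hold

States satisfying fin → AX rst: {FinWait, SynRcvd, SynSent, Listen}.
States satisfying AG (fin → AX rst): {FinWait, SynRcvd}.
States satisfying rst ∧ fin: {SynRcvd}.
States satisfying EF (rst ∧ fin): {SynRcvd, SynSent, Closed, Estab, Listen}.
States satisfying AG (fin → AX rst) ∧ EF (rst ∧ fin): {SynRcvd}.
FinWait ∉ Sat(AG (fin → AX rst) ∧ EF (rst ∧ fin)).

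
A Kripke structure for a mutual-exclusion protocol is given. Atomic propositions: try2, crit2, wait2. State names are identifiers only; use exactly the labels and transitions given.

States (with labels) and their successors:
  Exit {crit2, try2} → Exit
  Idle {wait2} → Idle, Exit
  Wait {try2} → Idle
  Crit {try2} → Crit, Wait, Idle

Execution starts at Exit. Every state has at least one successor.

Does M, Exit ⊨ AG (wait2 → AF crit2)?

States satisfying wait2 → AF crit2: {Exit, Wait, Crit}.
States satisfying AG (wait2 → AF crit2): {Exit}.
Every state reachable from Exit satisfies wait2 → AF crit2.
Exit ∈ Sat(AG (wait2 → AF crit2)).

Satisfied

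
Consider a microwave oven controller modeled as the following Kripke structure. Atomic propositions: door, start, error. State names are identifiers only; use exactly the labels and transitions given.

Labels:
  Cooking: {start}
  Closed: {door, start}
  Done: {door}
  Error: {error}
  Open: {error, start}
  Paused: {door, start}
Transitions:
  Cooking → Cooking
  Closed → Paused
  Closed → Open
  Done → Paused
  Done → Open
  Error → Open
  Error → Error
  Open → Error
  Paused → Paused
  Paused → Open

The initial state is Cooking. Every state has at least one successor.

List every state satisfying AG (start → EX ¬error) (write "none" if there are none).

States satisfying start → EX ¬error: {Cooking, Closed, Done, Error, Paused}.
States satisfying AG (start → EX ¬error): {Cooking}.

{Cooking}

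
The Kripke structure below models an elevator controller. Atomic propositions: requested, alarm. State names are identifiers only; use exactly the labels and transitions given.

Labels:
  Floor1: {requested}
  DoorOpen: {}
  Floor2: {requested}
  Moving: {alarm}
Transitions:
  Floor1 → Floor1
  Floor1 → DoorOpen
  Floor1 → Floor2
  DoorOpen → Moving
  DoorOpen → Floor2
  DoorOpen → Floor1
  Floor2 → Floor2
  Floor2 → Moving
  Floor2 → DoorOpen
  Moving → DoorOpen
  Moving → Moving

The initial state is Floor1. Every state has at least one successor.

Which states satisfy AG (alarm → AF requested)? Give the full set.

States satisfying alarm → AF requested: {Floor1, DoorOpen, Floor2}.
States satisfying AG (alarm → AF requested): ∅.

none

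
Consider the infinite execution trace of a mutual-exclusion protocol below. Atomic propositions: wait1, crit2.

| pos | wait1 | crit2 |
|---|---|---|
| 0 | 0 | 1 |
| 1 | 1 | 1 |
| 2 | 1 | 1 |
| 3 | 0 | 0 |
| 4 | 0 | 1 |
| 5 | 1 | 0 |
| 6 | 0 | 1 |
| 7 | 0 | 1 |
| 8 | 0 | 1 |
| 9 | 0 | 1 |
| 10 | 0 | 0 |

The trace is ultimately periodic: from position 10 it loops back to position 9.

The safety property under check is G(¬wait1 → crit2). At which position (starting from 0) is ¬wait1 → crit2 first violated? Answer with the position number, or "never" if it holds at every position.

3

Check ¬wait1 → crit2 at each position in order: 0 ✓, 1 ✓, 2 ✓.
At position 3 the labels are {}, so ¬wait1 → crit2 is false there. This is the first violation.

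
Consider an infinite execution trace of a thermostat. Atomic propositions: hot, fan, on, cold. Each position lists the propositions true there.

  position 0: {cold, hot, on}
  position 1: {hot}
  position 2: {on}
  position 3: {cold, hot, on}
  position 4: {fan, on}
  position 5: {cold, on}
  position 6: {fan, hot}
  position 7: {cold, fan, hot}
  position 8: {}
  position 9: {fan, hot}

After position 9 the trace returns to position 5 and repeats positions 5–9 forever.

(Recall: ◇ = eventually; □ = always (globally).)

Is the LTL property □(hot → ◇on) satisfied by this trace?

hot → ◇on holds at every position 0..9, and those are all positions ever visited, so □(hot → ◇on) holds.
Positions where hot holds: 0, 1, 3, 6, 7, 9.
Check ◇on at each: 0→ok, 1→ok, 3→ok, 6→ok, 7→ok, 9→ok.

Satisfied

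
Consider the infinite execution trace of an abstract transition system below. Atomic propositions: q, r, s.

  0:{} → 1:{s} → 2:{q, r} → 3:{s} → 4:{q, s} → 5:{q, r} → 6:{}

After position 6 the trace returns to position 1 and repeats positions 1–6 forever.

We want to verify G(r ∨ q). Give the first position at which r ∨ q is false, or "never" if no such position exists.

0

At position 0 the labels are {}, so r ∨ q is false there. This is the first violation.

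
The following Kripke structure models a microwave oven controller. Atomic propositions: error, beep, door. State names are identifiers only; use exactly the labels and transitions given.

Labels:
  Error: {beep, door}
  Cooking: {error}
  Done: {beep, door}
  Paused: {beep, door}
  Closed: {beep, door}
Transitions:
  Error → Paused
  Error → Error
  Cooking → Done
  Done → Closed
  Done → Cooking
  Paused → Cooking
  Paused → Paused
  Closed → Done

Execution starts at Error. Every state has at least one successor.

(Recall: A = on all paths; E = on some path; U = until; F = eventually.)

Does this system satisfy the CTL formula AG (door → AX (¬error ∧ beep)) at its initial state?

States satisfying door → AX (¬error ∧ beep): {Error, Cooking, Closed}.
States satisfying AG (door → AX (¬error ∧ beep)): ∅.
Done is reachable from Error and violates door → AX (¬error ∧ beep), so AG fails at Error.
Error ∉ Sat(AG (door → AX (¬error ∧ beep))).

No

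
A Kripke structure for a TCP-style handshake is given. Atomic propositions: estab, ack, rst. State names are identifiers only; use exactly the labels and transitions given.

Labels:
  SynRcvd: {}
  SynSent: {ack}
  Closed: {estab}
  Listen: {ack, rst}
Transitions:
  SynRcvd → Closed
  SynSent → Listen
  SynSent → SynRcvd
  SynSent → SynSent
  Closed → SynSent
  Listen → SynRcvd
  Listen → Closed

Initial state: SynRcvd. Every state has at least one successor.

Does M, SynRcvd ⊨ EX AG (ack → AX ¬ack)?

States satisfying AG (ack → AX ¬ack): ∅.
States satisfying EX AG (ack → AX ¬ack): ∅.
No suitable path/successor from SynRcvd witnesses the formula.
SynRcvd ∉ Sat(EX AG (ack → AX ¬ack)).

Violated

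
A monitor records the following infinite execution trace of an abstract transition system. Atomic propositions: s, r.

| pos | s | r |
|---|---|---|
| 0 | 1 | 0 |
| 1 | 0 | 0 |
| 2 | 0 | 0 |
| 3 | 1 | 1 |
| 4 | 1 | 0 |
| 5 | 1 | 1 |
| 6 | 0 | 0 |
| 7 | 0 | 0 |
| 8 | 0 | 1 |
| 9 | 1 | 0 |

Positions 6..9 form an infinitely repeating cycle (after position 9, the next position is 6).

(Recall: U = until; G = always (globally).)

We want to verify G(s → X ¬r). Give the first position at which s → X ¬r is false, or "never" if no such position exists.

Check s → X ¬r at each position in order: 0 ✓, 1 ✓, 2 ✓, 3 ✓.
At position 4 the labels are {s} and the next position 5 has {r, s}, so s → X ¬r is false there. This is the first violation.

4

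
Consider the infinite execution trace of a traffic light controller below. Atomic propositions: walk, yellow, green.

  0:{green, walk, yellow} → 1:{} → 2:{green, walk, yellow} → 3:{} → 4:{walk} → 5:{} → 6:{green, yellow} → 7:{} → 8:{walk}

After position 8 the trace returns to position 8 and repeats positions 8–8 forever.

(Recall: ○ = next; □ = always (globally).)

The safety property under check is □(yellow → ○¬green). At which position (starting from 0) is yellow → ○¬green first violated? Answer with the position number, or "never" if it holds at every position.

yellow → ○¬green holds at every position 0..8, and those are all the positions the trace ever visits, so the invariant □(yellow → ○¬green) is never violated.

never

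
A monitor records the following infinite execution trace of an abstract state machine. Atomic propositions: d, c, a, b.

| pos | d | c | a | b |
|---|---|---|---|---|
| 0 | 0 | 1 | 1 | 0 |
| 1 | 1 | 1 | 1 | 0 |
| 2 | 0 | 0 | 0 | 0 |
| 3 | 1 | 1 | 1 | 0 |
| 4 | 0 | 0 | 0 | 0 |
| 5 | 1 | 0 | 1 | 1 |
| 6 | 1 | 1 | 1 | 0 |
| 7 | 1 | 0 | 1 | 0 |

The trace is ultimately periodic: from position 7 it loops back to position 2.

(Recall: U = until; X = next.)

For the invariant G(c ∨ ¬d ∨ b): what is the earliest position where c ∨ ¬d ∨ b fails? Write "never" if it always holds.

7

Check c ∨ ¬d ∨ b at each position in order: 0 ✓, 1 ✓, 2 ✓, 3 ✓, 4 ✓, 5 ✓, 6 ✓.
At position 7 the labels are {a, d}, so c ∨ ¬d ∨ b is false there. This is the first violation.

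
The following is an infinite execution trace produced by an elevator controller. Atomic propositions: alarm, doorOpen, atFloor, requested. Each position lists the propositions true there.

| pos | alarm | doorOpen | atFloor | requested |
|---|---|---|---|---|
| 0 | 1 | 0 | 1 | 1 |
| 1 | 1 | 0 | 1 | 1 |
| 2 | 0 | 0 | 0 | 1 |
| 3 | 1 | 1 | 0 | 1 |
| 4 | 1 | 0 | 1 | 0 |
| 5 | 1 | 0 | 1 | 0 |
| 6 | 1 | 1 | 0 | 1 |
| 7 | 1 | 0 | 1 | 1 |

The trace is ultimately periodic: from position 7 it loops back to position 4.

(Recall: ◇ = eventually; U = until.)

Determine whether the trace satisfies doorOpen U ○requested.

Walking from position 0: ○requested first holds at position 0, and doorOpen holds at every earlier position along the way, so doorOpen U ○requested holds.

Satisfied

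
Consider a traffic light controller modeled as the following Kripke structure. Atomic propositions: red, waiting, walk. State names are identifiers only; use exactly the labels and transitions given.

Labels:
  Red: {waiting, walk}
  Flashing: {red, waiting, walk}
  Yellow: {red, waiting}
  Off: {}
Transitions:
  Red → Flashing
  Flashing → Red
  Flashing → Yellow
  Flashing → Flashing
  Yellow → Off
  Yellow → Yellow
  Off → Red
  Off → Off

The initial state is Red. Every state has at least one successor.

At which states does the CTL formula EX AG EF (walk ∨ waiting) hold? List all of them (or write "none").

States satisfying AG EF (walk ∨ waiting): {Red, Flashing, Yellow, Off}.
States satisfying EX AG EF (walk ∨ waiting): {Red, Flashing, Yellow, Off}.

{Red, Flashing, Yellow, Off}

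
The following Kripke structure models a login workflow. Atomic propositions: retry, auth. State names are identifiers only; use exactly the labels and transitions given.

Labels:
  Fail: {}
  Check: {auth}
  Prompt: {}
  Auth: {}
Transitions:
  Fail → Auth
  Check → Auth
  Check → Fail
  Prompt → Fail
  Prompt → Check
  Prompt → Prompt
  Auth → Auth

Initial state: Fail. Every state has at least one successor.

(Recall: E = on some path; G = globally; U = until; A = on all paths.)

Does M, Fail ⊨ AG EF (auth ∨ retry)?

Does not hold

States satisfying EF (auth ∨ retry): {Check, Prompt}.
States satisfying AG EF (auth ∨ retry): ∅.
Auth is reachable from Fail and violates EF (auth ∨ retry), so AG fails at Fail.
Fail ∉ Sat(AG EF (auth ∨ retry)).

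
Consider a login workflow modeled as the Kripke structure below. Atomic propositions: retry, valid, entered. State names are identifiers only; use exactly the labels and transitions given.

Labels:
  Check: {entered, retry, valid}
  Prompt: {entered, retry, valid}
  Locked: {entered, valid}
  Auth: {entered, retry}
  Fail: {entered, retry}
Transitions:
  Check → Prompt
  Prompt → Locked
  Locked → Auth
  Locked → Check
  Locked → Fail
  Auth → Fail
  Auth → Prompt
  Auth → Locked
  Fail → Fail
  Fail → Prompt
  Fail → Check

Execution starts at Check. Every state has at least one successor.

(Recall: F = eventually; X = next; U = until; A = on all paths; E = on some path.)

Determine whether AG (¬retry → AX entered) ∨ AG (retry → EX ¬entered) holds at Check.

States satisfying ¬retry → AX entered: {Check, Prompt, Locked, Auth, Fail}.
States satisfying AG (¬retry → AX entered): {Check, Prompt, Locked, Auth, Fail}.
States satisfying retry → EX ¬entered: {Locked}.
States satisfying AG (retry → EX ¬entered): ∅.
States satisfying AG (¬retry → AX entered) ∨ AG (retry → EX ¬entered): {Check, Prompt, Locked, Auth, Fail}.
Check ∈ Sat(AG (¬retry → AX entered) ∨ AG (retry → EX ¬entered)).

Satisfied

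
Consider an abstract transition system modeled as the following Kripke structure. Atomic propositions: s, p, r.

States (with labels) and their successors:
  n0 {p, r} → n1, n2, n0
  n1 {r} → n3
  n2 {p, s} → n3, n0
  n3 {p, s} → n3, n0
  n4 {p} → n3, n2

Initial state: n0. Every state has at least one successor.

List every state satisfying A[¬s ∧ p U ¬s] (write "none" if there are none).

{n0, n1, n4}

States satisfying ¬s ∧ p: {n0, n4}.
States satisfying ¬s: {n0, n1, n4}.
States satisfying A[¬s ∧ p U ¬s]: {n0, n1, n4}.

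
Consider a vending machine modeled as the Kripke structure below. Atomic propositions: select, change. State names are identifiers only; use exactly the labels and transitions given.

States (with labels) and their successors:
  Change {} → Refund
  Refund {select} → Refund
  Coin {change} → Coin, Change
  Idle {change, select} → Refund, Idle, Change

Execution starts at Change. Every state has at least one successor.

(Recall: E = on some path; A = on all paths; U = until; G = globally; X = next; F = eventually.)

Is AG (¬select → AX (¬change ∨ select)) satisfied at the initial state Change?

Yes

States satisfying ¬select → AX (¬change ∨ select): {Change, Refund, Idle}.
States satisfying AG (¬select → AX (¬change ∨ select)): {Change, Refund, Idle}.
Every state reachable from Change satisfies ¬select → AX (¬change ∨ select).
Change ∈ Sat(AG (¬select → AX (¬change ∨ select))).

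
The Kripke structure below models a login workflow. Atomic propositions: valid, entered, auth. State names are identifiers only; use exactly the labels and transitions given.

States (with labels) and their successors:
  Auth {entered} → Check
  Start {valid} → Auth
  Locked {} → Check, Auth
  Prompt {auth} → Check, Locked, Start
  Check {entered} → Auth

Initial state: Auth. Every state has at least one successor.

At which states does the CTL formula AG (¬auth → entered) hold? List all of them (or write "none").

{Auth, Check}

States satisfying ¬auth → entered: {Auth, Prompt, Check}.
States satisfying AG (¬auth → entered): {Auth, Check}.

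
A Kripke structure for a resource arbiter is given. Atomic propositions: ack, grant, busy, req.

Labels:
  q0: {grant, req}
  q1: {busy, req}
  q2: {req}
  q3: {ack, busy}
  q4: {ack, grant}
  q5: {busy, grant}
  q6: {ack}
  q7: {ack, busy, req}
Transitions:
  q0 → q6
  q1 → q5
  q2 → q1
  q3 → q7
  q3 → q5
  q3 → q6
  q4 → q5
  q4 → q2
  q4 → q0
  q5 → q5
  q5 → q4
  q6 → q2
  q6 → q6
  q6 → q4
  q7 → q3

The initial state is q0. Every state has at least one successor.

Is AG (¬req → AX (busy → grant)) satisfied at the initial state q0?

States satisfying ¬req → AX (busy → grant): {q0, q1, q2, q4, q5, q6, q7}.
States satisfying AG (¬req → AX (busy → grant)): {q0, q1, q2, q4, q5, q6}.
Every state reachable from q0 satisfies ¬req → AX (busy → grant).
q0 ∈ Sat(AG (¬req → AX (busy → grant))).

Satisfied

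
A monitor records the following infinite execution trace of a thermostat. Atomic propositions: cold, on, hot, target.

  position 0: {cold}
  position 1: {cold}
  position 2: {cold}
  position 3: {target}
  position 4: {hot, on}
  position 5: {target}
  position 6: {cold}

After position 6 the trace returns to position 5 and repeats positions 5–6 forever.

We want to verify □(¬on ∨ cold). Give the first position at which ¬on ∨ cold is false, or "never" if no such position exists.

Check ¬on ∨ cold at each position in order: 0 ✓, 1 ✓, 2 ✓, 3 ✓.
At position 4 the labels are {hot, on}, so ¬on ∨ cold is false there. This is the first violation.

4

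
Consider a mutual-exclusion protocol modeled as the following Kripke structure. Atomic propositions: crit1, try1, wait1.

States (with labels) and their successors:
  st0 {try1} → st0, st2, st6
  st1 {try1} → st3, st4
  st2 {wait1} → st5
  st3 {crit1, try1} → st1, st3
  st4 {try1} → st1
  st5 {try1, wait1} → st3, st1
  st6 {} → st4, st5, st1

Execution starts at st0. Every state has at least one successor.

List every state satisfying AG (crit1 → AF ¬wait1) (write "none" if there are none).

States satisfying crit1 → AF ¬wait1: {st0, st1, st2, st3, st4, st5, st6}.
States satisfying AG (crit1 → AF ¬wait1): {st0, st1, st2, st3, st4, st5, st6}.

{st0, st1, st2, st3, st4, st5, st6}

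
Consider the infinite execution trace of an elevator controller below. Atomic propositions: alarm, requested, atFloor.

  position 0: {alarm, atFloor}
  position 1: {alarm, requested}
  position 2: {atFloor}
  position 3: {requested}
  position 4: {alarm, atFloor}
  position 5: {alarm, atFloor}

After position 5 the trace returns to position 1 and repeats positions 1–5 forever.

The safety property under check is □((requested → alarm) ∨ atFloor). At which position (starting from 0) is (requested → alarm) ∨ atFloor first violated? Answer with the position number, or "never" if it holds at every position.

3

Check (requested → alarm) ∨ atFloor at each position in order: 0 ✓, 1 ✓, 2 ✓.
At position 3 the labels are {requested}, so (requested → alarm) ∨ atFloor is false there. This is the first violation.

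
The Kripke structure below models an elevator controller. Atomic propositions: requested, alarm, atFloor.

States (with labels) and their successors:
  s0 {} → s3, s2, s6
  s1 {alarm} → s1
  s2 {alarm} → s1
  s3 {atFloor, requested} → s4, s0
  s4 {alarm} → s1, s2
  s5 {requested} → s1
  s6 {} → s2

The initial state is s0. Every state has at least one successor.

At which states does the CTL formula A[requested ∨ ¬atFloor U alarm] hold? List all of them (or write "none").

{s1, s2, s4, s5, s6}

States satisfying requested ∨ ¬atFloor: {s0, s1, s2, s3, s4, s5, s6}.
States satisfying alarm: {s1, s2, s4}.
States satisfying A[requested ∨ ¬atFloor U alarm]: {s1, s2, s4, s5, s6}.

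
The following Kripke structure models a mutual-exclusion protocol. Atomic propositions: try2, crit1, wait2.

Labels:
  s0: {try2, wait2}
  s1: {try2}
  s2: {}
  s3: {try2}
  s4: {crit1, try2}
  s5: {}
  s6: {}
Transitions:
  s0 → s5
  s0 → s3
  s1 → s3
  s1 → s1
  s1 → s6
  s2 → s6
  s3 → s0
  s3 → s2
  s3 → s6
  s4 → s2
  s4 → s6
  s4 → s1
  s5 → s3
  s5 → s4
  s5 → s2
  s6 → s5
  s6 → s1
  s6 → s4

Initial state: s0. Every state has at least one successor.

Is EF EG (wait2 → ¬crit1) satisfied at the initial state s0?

Yes

States satisfying EG (wait2 → ¬crit1): {s0, s1, s2, s3, s4, s5, s6}.
States satisfying EF EG (wait2 → ¬crit1): {s0, s1, s2, s3, s4, s5, s6}.
Some path from s0 reaches a state where EG (wait2 → ¬crit1) holds.
s0 ∈ Sat(EF EG (wait2 → ¬crit1)).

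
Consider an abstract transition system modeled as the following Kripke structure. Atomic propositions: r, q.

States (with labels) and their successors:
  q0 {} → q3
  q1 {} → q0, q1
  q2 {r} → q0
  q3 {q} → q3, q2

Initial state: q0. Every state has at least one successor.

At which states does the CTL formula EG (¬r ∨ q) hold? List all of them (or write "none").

States satisfying ¬r ∨ q: {q0, q1, q3}.
States satisfying EG (¬r ∨ q): {q0, q1, q3}.

{q0, q1, q3}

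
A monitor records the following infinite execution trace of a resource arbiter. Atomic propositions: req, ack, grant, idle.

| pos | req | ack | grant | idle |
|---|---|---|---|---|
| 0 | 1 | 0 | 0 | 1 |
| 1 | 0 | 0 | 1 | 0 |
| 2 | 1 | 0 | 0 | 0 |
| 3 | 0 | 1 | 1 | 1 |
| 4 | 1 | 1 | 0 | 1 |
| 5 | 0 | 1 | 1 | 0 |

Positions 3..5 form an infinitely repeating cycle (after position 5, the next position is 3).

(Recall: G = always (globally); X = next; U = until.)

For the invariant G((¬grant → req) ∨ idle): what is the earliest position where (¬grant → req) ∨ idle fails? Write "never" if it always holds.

never

(¬grant → req) ∨ idle holds at every position 0..5, and those are all the positions the trace ever visits, so the invariant G((¬grant → req) ∨ idle) is never violated.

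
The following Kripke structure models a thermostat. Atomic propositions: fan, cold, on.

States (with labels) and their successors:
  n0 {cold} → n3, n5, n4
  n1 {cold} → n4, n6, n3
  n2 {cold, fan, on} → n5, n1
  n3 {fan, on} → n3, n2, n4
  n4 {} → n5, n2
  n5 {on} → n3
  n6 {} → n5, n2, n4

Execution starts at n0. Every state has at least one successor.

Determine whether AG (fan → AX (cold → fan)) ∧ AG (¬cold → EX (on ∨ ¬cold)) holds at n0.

No

States satisfying fan → AX (cold → fan): {n0, n1, n3, n4, n5, n6}.
States satisfying AG (fan → AX (cold → fan)): ∅.
States satisfying ¬cold → EX (on ∨ ¬cold): {n0, n1, n2, n3, n4, n5, n6}.
States satisfying AG (¬cold → EX (on ∨ ¬cold)): {n0, n1, n2, n3, n4, n5, n6}.
States satisfying AG (fan → AX (cold → fan)) ∧ AG (¬cold → EX (on ∨ ¬cold)): ∅.
n0 ∉ Sat(AG (fan → AX (cold → fan)) ∧ AG (¬cold → EX (on ∨ ¬cold))).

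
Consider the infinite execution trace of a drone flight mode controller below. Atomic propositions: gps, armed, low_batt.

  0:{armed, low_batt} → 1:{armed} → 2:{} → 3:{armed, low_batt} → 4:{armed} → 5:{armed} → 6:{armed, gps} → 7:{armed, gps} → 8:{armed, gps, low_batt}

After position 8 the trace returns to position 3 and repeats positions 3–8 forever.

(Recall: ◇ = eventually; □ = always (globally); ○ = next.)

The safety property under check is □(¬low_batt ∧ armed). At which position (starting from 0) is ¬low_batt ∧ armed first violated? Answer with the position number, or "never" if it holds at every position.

0

At position 0 the labels are {armed, low_batt}, so ¬low_batt ∧ armed is false there. This is the first violation.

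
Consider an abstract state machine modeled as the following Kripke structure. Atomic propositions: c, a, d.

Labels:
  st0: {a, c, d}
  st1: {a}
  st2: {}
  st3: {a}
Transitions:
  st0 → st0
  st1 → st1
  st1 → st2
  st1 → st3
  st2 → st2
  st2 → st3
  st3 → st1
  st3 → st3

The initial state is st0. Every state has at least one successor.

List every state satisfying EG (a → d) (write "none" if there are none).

{st0, st2}

States satisfying a → d: {st0, st2}.
States satisfying EG (a → d): {st0, st2}.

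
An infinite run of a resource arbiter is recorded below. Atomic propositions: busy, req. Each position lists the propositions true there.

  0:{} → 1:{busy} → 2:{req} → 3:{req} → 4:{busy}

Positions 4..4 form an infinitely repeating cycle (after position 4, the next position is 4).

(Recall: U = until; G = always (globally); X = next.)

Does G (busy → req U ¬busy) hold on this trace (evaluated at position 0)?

Violated

busy → req U ¬busy must hold at every position from 0 onward. It fails at position 1, so G (busy → req U ¬busy) is false.
Positions where busy holds: 1, 4.
Check req U ¬busy at each: 1→fails, 4→fails.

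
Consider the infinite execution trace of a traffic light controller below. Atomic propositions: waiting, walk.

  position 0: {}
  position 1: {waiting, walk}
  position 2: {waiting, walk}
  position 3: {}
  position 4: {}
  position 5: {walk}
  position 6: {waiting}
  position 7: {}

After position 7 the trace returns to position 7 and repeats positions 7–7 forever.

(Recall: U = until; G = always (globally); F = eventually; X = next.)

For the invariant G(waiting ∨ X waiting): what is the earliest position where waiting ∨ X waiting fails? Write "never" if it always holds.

3

Check waiting ∨ X waiting at each position in order: 0 ✓, 1 ✓, 2 ✓.
At position 3 the labels are {} and the next position 4 has {}, so waiting ∨ X waiting is false there. This is the first violation.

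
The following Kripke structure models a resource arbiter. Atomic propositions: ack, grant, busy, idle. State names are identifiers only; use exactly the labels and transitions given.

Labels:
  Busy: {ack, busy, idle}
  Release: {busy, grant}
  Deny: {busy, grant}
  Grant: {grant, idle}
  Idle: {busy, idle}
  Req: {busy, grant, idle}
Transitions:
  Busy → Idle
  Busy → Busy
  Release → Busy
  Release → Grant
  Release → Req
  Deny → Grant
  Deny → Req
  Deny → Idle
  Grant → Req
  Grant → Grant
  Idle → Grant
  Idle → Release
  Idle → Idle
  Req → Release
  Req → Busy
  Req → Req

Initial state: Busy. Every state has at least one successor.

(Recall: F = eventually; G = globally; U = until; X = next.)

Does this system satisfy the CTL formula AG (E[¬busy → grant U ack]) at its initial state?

Holds

States satisfying E[¬busy → grant U ack]: {Busy, Release, Deny, Grant, Idle, Req}.
States satisfying AG (E[¬busy → grant U ack]): {Busy, Release, Deny, Grant, Idle, Req}.
Every state reachable from Busy satisfies E[¬busy → grant U ack].
Busy ∈ Sat(AG (E[¬busy → grant U ack])).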